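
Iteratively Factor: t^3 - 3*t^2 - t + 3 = (t - 3)*(t^2 - 1) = (t - 3)*(t + 1)*(t - 1)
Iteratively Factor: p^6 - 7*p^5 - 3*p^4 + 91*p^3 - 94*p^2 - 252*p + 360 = (p - 3)*(p^5 - 4*p^4 - 15*p^3 + 46*p^2 + 44*p - 120) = (p - 3)*(p - 2)*(p^4 - 2*p^3 - 19*p^2 + 8*p + 60) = (p - 3)*(p - 2)*(p + 2)*(p^3 - 4*p^2 - 11*p + 30) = (p - 5)*(p - 3)*(p - 2)*(p + 2)*(p^2 + p - 6) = (p - 5)*(p - 3)*(p - 2)*(p + 2)*(p + 3)*(p - 2)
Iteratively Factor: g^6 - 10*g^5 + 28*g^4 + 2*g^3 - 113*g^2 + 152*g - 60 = (g - 1)*(g^5 - 9*g^4 + 19*g^3 + 21*g^2 - 92*g + 60) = (g - 1)*(g + 2)*(g^4 - 11*g^3 + 41*g^2 - 61*g + 30) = (g - 3)*(g - 1)*(g + 2)*(g^3 - 8*g^2 + 17*g - 10) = (g - 5)*(g - 3)*(g - 1)*(g + 2)*(g^2 - 3*g + 2) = (g - 5)*(g - 3)*(g - 2)*(g - 1)*(g + 2)*(g - 1)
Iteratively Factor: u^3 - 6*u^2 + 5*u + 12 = (u - 3)*(u^2 - 3*u - 4) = (u - 4)*(u - 3)*(u + 1)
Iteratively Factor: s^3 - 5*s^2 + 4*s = (s - 1)*(s^2 - 4*s) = (s - 4)*(s - 1)*(s)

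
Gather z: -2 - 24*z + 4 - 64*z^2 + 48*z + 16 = -64*z^2 + 24*z + 18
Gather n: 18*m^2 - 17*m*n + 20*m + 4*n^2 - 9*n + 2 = 18*m^2 + 20*m + 4*n^2 + n*(-17*m - 9) + 2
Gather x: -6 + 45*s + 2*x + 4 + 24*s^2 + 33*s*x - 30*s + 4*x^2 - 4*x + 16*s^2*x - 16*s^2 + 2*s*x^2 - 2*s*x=8*s^2 + 15*s + x^2*(2*s + 4) + x*(16*s^2 + 31*s - 2) - 2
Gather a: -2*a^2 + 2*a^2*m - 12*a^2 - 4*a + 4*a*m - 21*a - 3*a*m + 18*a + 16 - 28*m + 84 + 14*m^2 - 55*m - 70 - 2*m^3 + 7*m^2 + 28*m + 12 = a^2*(2*m - 14) + a*(m - 7) - 2*m^3 + 21*m^2 - 55*m + 42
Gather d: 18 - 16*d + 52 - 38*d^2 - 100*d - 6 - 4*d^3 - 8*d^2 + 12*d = -4*d^3 - 46*d^2 - 104*d + 64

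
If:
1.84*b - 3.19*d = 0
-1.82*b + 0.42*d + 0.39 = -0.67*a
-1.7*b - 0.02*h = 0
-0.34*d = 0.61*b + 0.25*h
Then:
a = -0.58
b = 0.00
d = 0.00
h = 0.00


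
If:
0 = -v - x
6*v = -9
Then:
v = -3/2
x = 3/2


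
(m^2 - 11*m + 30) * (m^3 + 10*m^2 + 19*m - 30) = m^5 - m^4 - 61*m^3 + 61*m^2 + 900*m - 900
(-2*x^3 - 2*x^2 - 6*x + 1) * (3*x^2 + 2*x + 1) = -6*x^5 - 10*x^4 - 24*x^3 - 11*x^2 - 4*x + 1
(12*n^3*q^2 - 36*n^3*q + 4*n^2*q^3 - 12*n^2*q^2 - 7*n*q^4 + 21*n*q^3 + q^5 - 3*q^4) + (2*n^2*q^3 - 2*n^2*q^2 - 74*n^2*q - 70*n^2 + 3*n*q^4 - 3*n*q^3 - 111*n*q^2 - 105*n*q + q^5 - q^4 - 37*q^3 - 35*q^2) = 12*n^3*q^2 - 36*n^3*q + 6*n^2*q^3 - 14*n^2*q^2 - 74*n^2*q - 70*n^2 - 4*n*q^4 + 18*n*q^3 - 111*n*q^2 - 105*n*q + 2*q^5 - 4*q^4 - 37*q^3 - 35*q^2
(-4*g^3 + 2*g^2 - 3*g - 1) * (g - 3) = -4*g^4 + 14*g^3 - 9*g^2 + 8*g + 3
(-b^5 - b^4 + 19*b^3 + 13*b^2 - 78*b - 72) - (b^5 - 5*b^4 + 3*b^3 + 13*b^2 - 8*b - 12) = -2*b^5 + 4*b^4 + 16*b^3 - 70*b - 60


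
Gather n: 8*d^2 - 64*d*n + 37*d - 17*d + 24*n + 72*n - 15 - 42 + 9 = 8*d^2 + 20*d + n*(96 - 64*d) - 48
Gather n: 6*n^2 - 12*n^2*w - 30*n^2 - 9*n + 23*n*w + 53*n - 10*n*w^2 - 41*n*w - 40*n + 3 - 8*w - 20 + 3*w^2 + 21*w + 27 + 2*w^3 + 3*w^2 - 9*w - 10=n^2*(-12*w - 24) + n*(-10*w^2 - 18*w + 4) + 2*w^3 + 6*w^2 + 4*w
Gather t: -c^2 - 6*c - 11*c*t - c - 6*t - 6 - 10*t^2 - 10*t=-c^2 - 7*c - 10*t^2 + t*(-11*c - 16) - 6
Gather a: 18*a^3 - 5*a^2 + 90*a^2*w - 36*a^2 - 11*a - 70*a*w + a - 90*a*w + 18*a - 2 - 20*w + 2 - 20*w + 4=18*a^3 + a^2*(90*w - 41) + a*(8 - 160*w) - 40*w + 4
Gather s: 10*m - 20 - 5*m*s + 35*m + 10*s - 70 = 45*m + s*(10 - 5*m) - 90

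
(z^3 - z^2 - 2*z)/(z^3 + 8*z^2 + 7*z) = (z - 2)/(z + 7)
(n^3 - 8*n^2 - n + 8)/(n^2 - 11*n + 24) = (n^2 - 1)/(n - 3)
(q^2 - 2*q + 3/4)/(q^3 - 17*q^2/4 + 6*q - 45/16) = 4*(2*q - 1)/(8*q^2 - 22*q + 15)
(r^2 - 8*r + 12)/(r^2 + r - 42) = (r - 2)/(r + 7)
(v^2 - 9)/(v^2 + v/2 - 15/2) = 2*(v - 3)/(2*v - 5)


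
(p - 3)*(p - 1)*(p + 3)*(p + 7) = p^4 + 6*p^3 - 16*p^2 - 54*p + 63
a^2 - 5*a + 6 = (a - 3)*(a - 2)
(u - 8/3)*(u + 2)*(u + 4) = u^3 + 10*u^2/3 - 8*u - 64/3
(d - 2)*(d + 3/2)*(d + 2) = d^3 + 3*d^2/2 - 4*d - 6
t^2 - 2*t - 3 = (t - 3)*(t + 1)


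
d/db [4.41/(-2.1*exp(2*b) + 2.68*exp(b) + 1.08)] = (18.522*exp(b) - 11.8188)*exp(b)/(-2.1*exp(2*b) + 2.68*exp(b) + 1.08)^2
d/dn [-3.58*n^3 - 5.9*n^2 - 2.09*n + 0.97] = -10.74*n^2 - 11.8*n - 2.09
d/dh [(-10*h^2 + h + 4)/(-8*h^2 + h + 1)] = (-2*h^2 + 44*h - 3)/(64*h^4 - 16*h^3 - 15*h^2 + 2*h + 1)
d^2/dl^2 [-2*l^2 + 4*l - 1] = -4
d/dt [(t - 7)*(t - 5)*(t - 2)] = 3*t^2 - 28*t + 59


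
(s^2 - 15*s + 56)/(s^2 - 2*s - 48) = (s - 7)/(s + 6)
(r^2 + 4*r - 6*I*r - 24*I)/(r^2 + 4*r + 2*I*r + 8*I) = (r - 6*I)/(r + 2*I)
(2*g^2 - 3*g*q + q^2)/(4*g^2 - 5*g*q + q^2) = (-2*g + q)/(-4*g + q)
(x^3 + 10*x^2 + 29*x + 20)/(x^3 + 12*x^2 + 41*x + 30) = (x + 4)/(x + 6)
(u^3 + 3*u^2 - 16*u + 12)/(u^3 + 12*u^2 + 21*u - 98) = (u^2 + 5*u - 6)/(u^2 + 14*u + 49)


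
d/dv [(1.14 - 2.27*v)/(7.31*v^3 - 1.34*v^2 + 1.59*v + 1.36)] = (33.1874*v^3 - 28.042*v^2 + 3.0552*v - 4.8998)/(53.4361*v^6 - 19.5908*v^5 + 25.0414*v^4 + 15.622*v^3 - 1.1167*v^2 + 4.3248*v + 1.8496)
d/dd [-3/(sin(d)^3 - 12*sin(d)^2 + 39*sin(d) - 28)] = 9*(sin(d)^2 - 8*sin(d) + 13)*cos(d)/(sin(d)^3 - 12*sin(d)^2 + 39*sin(d) - 28)^2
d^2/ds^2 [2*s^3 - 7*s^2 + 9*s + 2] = 12*s - 14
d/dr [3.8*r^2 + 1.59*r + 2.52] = 7.6*r + 1.59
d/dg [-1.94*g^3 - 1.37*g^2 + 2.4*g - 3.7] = -5.82*g^2 - 2.74*g + 2.4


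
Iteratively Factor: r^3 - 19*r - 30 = (r + 2)*(r^2 - 2*r - 15) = (r - 5)*(r + 2)*(r + 3)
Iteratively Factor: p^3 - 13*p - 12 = (p + 1)*(p^2 - p - 12) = (p - 4)*(p + 1)*(p + 3)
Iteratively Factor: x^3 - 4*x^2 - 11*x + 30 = (x - 5)*(x^2 + x - 6) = (x - 5)*(x + 3)*(x - 2)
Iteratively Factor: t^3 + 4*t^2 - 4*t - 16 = (t + 4)*(t^2 - 4) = (t - 2)*(t + 4)*(t + 2)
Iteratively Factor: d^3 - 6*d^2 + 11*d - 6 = (d - 3)*(d^2 - 3*d + 2) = (d - 3)*(d - 2)*(d - 1)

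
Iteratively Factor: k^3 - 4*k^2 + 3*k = (k - 1)*(k^2 - 3*k) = k*(k - 1)*(k - 3)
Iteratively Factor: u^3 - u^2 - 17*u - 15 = (u - 5)*(u^2 + 4*u + 3) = (u - 5)*(u + 3)*(u + 1)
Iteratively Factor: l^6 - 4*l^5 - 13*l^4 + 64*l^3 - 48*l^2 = (l)*(l^5 - 4*l^4 - 13*l^3 + 64*l^2 - 48*l) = l^2*(l^4 - 4*l^3 - 13*l^2 + 64*l - 48) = l^2*(l - 3)*(l^3 - l^2 - 16*l + 16) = l^2*(l - 3)*(l + 4)*(l^2 - 5*l + 4) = l^2*(l - 4)*(l - 3)*(l + 4)*(l - 1)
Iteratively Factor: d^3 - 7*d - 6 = (d - 3)*(d^2 + 3*d + 2) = (d - 3)*(d + 1)*(d + 2)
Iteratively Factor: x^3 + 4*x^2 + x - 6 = (x + 3)*(x^2 + x - 2) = (x + 2)*(x + 3)*(x - 1)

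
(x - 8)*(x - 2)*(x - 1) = x^3 - 11*x^2 + 26*x - 16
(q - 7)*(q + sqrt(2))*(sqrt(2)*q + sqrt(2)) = sqrt(2)*q^3 - 6*sqrt(2)*q^2 + 2*q^2 - 12*q - 7*sqrt(2)*q - 14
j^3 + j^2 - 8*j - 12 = (j - 3)*(j + 2)^2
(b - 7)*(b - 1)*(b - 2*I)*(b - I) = b^4 - 8*b^3 - 3*I*b^3 + 5*b^2 + 24*I*b^2 + 16*b - 21*I*b - 14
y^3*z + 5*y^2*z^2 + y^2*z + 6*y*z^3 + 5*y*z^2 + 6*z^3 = (y + 2*z)*(y + 3*z)*(y*z + z)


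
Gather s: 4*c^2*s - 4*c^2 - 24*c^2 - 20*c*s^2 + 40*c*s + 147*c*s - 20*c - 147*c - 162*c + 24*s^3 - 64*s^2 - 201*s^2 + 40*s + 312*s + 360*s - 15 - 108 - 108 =-28*c^2 - 329*c + 24*s^3 + s^2*(-20*c - 265) + s*(4*c^2 + 187*c + 712) - 231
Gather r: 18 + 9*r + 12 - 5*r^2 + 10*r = -5*r^2 + 19*r + 30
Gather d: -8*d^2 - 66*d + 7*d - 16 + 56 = -8*d^2 - 59*d + 40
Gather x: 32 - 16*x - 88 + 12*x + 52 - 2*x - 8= -6*x - 12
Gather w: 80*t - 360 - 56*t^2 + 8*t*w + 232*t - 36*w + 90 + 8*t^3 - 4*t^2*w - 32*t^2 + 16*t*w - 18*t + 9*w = 8*t^3 - 88*t^2 + 294*t + w*(-4*t^2 + 24*t - 27) - 270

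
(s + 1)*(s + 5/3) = s^2 + 8*s/3 + 5/3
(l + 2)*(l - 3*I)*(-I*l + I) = -I*l^3 - 3*l^2 - I*l^2 - 3*l + 2*I*l + 6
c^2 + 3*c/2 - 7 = (c - 2)*(c + 7/2)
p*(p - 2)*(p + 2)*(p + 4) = p^4 + 4*p^3 - 4*p^2 - 16*p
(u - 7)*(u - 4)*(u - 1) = u^3 - 12*u^2 + 39*u - 28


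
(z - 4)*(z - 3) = z^2 - 7*z + 12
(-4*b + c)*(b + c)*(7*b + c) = -28*b^3 - 25*b^2*c + 4*b*c^2 + c^3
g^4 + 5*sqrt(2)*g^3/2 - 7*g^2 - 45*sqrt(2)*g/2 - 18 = (g - 3)*(g + 3)*(g + sqrt(2)/2)*(g + 2*sqrt(2))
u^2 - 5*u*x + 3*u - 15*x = (u + 3)*(u - 5*x)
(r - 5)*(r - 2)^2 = r^3 - 9*r^2 + 24*r - 20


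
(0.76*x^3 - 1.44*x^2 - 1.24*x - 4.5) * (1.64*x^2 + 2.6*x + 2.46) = 1.2464*x^5 - 0.385599999999999*x^4 - 3.908*x^3 - 14.1464*x^2 - 14.7504*x - 11.07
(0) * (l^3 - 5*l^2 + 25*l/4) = 0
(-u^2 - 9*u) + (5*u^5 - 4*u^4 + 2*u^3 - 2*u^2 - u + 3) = 5*u^5 - 4*u^4 + 2*u^3 - 3*u^2 - 10*u + 3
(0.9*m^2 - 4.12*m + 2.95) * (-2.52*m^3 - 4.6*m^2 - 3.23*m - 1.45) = -2.268*m^5 + 6.2424*m^4 + 8.611*m^3 - 1.5674*m^2 - 3.5545*m - 4.2775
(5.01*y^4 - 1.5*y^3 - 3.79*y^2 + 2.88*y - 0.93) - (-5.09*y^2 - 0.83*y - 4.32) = 5.01*y^4 - 1.5*y^3 + 1.3*y^2 + 3.71*y + 3.39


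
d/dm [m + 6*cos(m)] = 1 - 6*sin(m)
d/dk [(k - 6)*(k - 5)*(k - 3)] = 3*k^2 - 28*k + 63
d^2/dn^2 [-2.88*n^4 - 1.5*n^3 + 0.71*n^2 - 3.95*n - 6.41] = -34.56*n^2 - 9.0*n + 1.42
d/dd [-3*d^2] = -6*d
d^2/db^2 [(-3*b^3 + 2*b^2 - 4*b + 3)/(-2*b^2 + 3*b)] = 2*(31*b^3 - 36*b^2 + 54*b - 27)/(b^3*(8*b^3 - 36*b^2 + 54*b - 27))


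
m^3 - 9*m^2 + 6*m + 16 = (m - 8)*(m - 2)*(m + 1)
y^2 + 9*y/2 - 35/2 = (y - 5/2)*(y + 7)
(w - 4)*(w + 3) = w^2 - w - 12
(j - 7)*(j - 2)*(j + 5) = j^3 - 4*j^2 - 31*j + 70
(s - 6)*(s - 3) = s^2 - 9*s + 18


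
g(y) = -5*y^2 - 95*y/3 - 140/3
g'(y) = -10*y - 95/3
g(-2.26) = -0.64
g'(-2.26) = -9.07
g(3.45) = -215.43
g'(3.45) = -66.17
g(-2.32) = -0.11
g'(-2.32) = -8.47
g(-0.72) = -26.46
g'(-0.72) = -24.47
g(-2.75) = 2.60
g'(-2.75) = -4.17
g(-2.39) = 0.46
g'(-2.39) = -7.77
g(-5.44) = -22.37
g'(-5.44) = 22.73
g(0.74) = -72.84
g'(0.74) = -39.07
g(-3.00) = 3.33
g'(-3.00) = -1.67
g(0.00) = -46.67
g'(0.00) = -31.67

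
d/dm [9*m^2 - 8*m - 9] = 18*m - 8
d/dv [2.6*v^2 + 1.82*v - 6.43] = 5.2*v + 1.82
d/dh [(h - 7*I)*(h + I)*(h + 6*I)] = 3*h^2 + 43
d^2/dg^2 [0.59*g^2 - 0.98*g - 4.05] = 1.18000000000000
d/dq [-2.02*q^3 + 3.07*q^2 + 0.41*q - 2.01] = -6.06*q^2 + 6.14*q + 0.41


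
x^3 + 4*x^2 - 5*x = x*(x - 1)*(x + 5)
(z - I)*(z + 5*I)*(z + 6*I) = z^3 + 10*I*z^2 - 19*z + 30*I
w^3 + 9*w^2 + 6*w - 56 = (w - 2)*(w + 4)*(w + 7)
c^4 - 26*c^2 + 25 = (c - 5)*(c - 1)*(c + 1)*(c + 5)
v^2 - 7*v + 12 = (v - 4)*(v - 3)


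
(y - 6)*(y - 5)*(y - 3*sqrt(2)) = y^3 - 11*y^2 - 3*sqrt(2)*y^2 + 30*y + 33*sqrt(2)*y - 90*sqrt(2)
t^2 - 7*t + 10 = (t - 5)*(t - 2)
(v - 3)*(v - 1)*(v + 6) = v^3 + 2*v^2 - 21*v + 18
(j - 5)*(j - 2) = j^2 - 7*j + 10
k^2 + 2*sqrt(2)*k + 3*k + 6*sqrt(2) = (k + 3)*(k + 2*sqrt(2))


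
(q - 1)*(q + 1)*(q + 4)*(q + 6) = q^4 + 10*q^3 + 23*q^2 - 10*q - 24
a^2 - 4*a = a*(a - 4)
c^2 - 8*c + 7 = (c - 7)*(c - 1)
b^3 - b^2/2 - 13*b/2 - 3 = (b - 3)*(b + 1/2)*(b + 2)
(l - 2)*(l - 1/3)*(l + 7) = l^3 + 14*l^2/3 - 47*l/3 + 14/3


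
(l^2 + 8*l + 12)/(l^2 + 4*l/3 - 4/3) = 3*(l + 6)/(3*l - 2)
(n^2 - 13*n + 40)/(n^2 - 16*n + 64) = (n - 5)/(n - 8)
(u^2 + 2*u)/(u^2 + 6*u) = (u + 2)/(u + 6)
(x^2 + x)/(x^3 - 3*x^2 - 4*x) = 1/(x - 4)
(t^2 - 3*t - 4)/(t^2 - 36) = (t^2 - 3*t - 4)/(t^2 - 36)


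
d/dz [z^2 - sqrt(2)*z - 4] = 2*z - sqrt(2)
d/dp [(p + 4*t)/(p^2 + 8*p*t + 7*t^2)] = (p^2 + 8*p*t + 7*t^2 - 2*(p + 4*t)^2)/(p^2 + 8*p*t + 7*t^2)^2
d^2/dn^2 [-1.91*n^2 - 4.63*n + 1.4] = -3.82000000000000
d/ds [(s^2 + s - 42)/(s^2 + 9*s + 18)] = 4*(2*s^2 + 30*s + 99)/(s^4 + 18*s^3 + 117*s^2 + 324*s + 324)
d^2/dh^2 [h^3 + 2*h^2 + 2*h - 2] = 6*h + 4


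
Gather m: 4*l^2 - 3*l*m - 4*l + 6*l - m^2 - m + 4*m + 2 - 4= 4*l^2 + 2*l - m^2 + m*(3 - 3*l) - 2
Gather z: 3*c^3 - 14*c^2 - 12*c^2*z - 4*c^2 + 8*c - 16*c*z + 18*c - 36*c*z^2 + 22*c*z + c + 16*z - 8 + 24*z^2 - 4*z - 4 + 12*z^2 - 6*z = 3*c^3 - 18*c^2 + 27*c + z^2*(36 - 36*c) + z*(-12*c^2 + 6*c + 6) - 12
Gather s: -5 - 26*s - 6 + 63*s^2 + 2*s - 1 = 63*s^2 - 24*s - 12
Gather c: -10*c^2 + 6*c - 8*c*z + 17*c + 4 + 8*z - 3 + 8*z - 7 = -10*c^2 + c*(23 - 8*z) + 16*z - 6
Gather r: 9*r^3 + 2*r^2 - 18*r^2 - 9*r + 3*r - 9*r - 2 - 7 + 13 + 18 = 9*r^3 - 16*r^2 - 15*r + 22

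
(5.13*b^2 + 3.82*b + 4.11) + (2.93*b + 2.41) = 5.13*b^2 + 6.75*b + 6.52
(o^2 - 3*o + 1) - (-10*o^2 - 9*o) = 11*o^2 + 6*o + 1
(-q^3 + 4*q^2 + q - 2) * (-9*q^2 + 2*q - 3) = 9*q^5 - 38*q^4 + 2*q^3 + 8*q^2 - 7*q + 6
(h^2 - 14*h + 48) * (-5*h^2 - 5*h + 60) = -5*h^4 + 65*h^3 - 110*h^2 - 1080*h + 2880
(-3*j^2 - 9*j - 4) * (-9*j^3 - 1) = 27*j^5 + 81*j^4 + 36*j^3 + 3*j^2 + 9*j + 4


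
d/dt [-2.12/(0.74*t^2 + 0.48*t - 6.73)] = (3.1376*t + 1.0176)/(0.74*t^2 + 0.48*t - 6.73)^2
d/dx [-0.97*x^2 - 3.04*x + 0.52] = -1.94*x - 3.04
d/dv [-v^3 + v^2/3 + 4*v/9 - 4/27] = -3*v^2 + 2*v/3 + 4/9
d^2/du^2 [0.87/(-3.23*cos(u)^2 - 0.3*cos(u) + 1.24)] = (36.306492*(1 - cos(u)^2)^2 + 2.52909*cos(u)^3 + 32.169642*cos(u)^2 - 4.73454*cos(u) - 43.43214)/(3.23*cos(u)^2 + 0.3*cos(u) - 1.24)^3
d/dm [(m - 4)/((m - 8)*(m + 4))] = (-m^2 + 8*m - 48)/(m^4 - 8*m^3 - 48*m^2 + 256*m + 1024)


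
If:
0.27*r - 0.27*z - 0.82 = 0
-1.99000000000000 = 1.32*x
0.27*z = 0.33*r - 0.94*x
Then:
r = -37.29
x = -1.51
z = -40.32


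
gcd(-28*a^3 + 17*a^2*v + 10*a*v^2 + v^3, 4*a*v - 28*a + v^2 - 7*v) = 4*a + v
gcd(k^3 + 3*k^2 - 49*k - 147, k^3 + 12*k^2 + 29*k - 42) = k + 7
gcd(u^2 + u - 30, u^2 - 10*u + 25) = u - 5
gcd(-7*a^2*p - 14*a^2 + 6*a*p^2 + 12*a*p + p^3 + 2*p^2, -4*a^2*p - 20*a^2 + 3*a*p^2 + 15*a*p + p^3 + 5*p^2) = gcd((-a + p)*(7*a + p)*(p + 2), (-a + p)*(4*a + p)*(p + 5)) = -a + p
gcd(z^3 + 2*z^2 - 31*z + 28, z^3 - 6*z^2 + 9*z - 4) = z^2 - 5*z + 4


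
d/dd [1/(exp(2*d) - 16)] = -2*exp(2*d)/(exp(2*d) - 16)^2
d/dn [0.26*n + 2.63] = 0.260000000000000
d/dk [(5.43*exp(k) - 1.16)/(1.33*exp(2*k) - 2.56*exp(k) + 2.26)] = (-7.2219*exp(2*k) + 3.0856*exp(k) + 9.3022)*exp(k)/(1.7689*exp(4*k) - 6.8096*exp(3*k) + 12.5652*exp(2*k) - 11.5712*exp(k) + 5.1076)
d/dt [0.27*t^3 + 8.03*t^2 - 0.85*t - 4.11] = 0.81*t^2 + 16.06*t - 0.85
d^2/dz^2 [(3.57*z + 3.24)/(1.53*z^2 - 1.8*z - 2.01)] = ((2.9376 - 32.7726*z)*(-1.53*z^2 + 1.8*z + 2.01) - (3.06*z - 1.8)*(3.57*z + 3.24)*(6.12*z - 3.6))/(-1.53*z^2 + 1.8*z + 2.01)^3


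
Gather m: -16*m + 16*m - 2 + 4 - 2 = 0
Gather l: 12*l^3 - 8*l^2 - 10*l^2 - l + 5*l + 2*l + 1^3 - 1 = 12*l^3 - 18*l^2 + 6*l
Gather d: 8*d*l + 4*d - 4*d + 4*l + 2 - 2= 8*d*l + 4*l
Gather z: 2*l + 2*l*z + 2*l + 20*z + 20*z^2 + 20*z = 4*l + 20*z^2 + z*(2*l + 40)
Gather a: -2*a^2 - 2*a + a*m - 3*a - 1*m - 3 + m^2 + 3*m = -2*a^2 + a*(m - 5) + m^2 + 2*m - 3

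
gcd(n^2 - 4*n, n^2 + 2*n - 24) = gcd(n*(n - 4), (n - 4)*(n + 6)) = n - 4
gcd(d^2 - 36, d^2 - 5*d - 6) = d - 6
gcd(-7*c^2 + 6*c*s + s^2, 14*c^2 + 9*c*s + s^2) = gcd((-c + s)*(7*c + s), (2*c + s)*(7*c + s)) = 7*c + s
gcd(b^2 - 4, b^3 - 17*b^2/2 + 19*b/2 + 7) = b - 2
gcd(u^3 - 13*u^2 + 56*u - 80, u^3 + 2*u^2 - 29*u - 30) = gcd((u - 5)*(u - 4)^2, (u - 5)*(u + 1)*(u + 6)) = u - 5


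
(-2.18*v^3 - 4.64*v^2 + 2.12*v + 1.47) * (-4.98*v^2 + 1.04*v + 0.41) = 10.8564*v^5 + 20.84*v^4 - 16.277*v^3 - 7.0182*v^2 + 2.398*v + 0.6027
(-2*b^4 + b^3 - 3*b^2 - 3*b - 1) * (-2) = 4*b^4 - 2*b^3 + 6*b^2 + 6*b + 2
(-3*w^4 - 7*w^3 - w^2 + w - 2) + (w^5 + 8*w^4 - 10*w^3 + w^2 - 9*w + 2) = w^5 + 5*w^4 - 17*w^3 - 8*w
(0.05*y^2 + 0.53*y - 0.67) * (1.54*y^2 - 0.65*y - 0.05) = 0.077*y^4 + 0.7837*y^3 - 1.3788*y^2 + 0.409*y + 0.0335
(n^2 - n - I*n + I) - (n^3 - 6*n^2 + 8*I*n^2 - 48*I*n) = -n^3 + 7*n^2 - 8*I*n^2 - n + 47*I*n + I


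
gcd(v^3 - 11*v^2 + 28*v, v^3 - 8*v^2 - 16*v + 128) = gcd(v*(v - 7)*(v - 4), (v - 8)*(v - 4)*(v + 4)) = v - 4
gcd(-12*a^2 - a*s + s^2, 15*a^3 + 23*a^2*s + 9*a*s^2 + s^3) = 3*a + s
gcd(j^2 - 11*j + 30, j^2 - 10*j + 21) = 1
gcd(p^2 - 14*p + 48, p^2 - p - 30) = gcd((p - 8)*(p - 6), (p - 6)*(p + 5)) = p - 6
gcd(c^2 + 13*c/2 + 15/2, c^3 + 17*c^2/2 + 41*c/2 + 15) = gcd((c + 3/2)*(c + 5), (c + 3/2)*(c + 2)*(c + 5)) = c^2 + 13*c/2 + 15/2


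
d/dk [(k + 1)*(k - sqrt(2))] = 2*k - sqrt(2) + 1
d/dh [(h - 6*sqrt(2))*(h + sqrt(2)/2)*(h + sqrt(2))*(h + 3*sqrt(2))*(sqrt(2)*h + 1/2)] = 5*sqrt(2)*h^4 - 10*h^3 - 537*sqrt(2)*h^2/4 - 272*h - 129*sqrt(2)/2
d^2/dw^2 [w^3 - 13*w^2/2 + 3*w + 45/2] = 6*w - 13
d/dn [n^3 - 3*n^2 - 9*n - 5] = 3*n^2 - 6*n - 9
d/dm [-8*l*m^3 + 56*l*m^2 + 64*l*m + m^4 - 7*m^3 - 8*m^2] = -24*l*m^2 + 112*l*m + 64*l + 4*m^3 - 21*m^2 - 16*m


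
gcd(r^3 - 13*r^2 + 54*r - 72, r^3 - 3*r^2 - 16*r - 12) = r - 6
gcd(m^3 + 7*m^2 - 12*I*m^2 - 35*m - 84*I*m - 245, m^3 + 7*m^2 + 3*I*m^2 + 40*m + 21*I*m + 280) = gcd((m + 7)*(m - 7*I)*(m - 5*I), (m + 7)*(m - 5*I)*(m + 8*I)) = m^2 + m*(7 - 5*I) - 35*I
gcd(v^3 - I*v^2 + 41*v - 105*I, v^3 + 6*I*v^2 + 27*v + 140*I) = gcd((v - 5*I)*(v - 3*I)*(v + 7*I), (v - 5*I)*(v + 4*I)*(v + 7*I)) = v^2 + 2*I*v + 35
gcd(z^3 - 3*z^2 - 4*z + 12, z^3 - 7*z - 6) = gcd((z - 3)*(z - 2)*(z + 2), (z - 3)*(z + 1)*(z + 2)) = z^2 - z - 6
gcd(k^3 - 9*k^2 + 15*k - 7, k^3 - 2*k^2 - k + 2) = k - 1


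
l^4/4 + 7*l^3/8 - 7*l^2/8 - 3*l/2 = l*(l/4 + 1)*(l - 3/2)*(l + 1)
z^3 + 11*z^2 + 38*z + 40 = (z + 2)*(z + 4)*(z + 5)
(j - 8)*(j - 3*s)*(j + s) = j^3 - 2*j^2*s - 8*j^2 - 3*j*s^2 + 16*j*s + 24*s^2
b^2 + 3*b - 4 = (b - 1)*(b + 4)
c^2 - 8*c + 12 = (c - 6)*(c - 2)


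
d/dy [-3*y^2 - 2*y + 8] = -6*y - 2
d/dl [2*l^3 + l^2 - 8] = 2*l*(3*l + 1)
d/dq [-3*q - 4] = -3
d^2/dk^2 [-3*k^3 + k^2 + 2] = 2 - 18*k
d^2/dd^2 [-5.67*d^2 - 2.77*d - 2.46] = -11.3400000000000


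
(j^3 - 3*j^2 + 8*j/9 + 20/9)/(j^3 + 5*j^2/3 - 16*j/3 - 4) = (j - 5/3)/(j + 3)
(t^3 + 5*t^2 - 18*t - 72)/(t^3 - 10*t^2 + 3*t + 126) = (t^2 + 2*t - 24)/(t^2 - 13*t + 42)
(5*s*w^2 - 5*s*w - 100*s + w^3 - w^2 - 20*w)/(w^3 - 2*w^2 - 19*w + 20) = (5*s + w)/(w - 1)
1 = 1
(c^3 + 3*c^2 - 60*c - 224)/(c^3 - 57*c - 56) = (c + 4)/(c + 1)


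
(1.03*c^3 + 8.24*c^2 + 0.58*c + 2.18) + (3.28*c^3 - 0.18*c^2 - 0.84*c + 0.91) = 4.31*c^3 + 8.06*c^2 - 0.26*c + 3.09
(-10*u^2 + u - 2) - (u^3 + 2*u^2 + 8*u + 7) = -u^3 - 12*u^2 - 7*u - 9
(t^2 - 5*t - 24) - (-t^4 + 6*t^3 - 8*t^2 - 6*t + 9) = t^4 - 6*t^3 + 9*t^2 + t - 33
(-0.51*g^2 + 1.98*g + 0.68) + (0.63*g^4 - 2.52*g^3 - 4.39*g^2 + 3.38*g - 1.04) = 0.63*g^4 - 2.52*g^3 - 4.9*g^2 + 5.36*g - 0.36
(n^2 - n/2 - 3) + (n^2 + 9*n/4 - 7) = 2*n^2 + 7*n/4 - 10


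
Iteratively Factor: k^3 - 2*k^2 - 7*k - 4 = (k + 1)*(k^2 - 3*k - 4) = (k - 4)*(k + 1)*(k + 1)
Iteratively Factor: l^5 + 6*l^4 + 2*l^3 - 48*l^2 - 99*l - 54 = (l + 2)*(l^4 + 4*l^3 - 6*l^2 - 36*l - 27) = (l + 2)*(l + 3)*(l^3 + l^2 - 9*l - 9) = (l + 1)*(l + 2)*(l + 3)*(l^2 - 9) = (l + 1)*(l + 2)*(l + 3)^2*(l - 3)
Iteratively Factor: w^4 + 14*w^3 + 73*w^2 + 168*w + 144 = (w + 4)*(w^3 + 10*w^2 + 33*w + 36) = (w + 3)*(w + 4)*(w^2 + 7*w + 12) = (w + 3)^2*(w + 4)*(w + 4)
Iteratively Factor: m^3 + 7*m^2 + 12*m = (m + 3)*(m^2 + 4*m) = m*(m + 3)*(m + 4)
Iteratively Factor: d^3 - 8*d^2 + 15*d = (d - 3)*(d^2 - 5*d) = (d - 5)*(d - 3)*(d)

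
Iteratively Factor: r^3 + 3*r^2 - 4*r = (r - 1)*(r^2 + 4*r) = r*(r - 1)*(r + 4)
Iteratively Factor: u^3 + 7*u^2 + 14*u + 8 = (u + 2)*(u^2 + 5*u + 4) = (u + 2)*(u + 4)*(u + 1)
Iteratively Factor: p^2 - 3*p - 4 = (p + 1)*(p - 4)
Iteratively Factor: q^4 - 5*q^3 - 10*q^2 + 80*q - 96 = (q - 2)*(q^3 - 3*q^2 - 16*q + 48) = (q - 4)*(q - 2)*(q^2 + q - 12) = (q - 4)*(q - 2)*(q + 4)*(q - 3)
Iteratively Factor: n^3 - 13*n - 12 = (n + 3)*(n^2 - 3*n - 4) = (n + 1)*(n + 3)*(n - 4)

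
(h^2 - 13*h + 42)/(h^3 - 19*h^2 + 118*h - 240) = (h - 7)/(h^2 - 13*h + 40)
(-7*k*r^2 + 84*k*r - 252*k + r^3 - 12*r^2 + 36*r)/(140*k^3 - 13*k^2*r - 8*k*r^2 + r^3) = (r^2 - 12*r + 36)/(-20*k^2 - k*r + r^2)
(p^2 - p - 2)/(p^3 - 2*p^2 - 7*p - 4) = (p - 2)/(p^2 - 3*p - 4)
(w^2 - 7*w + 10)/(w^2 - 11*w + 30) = (w - 2)/(w - 6)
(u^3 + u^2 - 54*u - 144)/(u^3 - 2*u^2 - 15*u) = (u^2 - 2*u - 48)/(u*(u - 5))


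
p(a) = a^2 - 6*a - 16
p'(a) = 2*a - 6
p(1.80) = -23.56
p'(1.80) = -2.40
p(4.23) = -23.49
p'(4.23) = 2.46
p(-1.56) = -4.21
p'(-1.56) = -9.12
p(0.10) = -16.59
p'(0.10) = -5.80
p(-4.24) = 27.42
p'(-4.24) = -14.48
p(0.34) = -17.92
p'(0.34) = -5.32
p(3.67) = -24.55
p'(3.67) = 1.34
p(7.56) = -4.21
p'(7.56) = 9.12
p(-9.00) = 119.00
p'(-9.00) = -24.00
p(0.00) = -16.00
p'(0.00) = -6.00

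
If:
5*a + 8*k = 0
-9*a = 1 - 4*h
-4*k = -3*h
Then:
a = -3/37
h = 5/74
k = 15/296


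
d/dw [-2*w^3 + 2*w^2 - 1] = 2*w*(2 - 3*w)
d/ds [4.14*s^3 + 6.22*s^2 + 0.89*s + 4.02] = 12.42*s^2 + 12.44*s + 0.89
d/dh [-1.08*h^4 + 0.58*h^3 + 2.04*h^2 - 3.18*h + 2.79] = -4.32*h^3 + 1.74*h^2 + 4.08*h - 3.18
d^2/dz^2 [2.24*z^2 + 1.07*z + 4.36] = 4.48000000000000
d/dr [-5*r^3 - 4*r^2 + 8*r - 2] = -15*r^2 - 8*r + 8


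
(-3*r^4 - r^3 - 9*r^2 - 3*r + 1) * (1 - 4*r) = 12*r^5 + r^4 + 35*r^3 + 3*r^2 - 7*r + 1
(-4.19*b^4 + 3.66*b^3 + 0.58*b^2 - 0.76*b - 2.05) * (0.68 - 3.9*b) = 16.341*b^5 - 17.1232*b^4 + 0.2268*b^3 + 3.3584*b^2 + 7.4782*b - 1.394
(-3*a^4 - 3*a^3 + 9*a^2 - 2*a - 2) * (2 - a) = 3*a^5 - 3*a^4 - 15*a^3 + 20*a^2 - 2*a - 4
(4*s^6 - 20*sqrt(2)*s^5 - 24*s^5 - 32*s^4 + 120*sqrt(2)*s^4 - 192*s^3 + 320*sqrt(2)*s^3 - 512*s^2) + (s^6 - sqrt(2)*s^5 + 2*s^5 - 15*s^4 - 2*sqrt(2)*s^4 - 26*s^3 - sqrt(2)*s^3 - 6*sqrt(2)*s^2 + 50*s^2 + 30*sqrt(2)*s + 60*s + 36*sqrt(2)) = 5*s^6 - 21*sqrt(2)*s^5 - 22*s^5 - 47*s^4 + 118*sqrt(2)*s^4 - 218*s^3 + 319*sqrt(2)*s^3 - 462*s^2 - 6*sqrt(2)*s^2 + 30*sqrt(2)*s + 60*s + 36*sqrt(2)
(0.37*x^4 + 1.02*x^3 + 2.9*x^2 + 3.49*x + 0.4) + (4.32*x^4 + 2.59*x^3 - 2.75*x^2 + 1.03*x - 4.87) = 4.69*x^4 + 3.61*x^3 + 0.15*x^2 + 4.52*x - 4.47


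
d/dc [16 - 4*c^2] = -8*c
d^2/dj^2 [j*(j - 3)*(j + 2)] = 6*j - 2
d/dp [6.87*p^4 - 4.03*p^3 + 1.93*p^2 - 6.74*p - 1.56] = 27.48*p^3 - 12.09*p^2 + 3.86*p - 6.74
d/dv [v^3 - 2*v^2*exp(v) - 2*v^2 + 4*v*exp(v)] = -2*v^2*exp(v) + 3*v^2 - 4*v + 4*exp(v)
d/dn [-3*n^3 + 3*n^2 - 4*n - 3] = -9*n^2 + 6*n - 4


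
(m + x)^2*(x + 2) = m^2*x + 2*m^2 + 2*m*x^2 + 4*m*x + x^3 + 2*x^2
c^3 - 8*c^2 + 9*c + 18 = (c - 6)*(c - 3)*(c + 1)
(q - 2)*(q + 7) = q^2 + 5*q - 14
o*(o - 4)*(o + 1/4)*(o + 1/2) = o^4 - 13*o^3/4 - 23*o^2/8 - o/2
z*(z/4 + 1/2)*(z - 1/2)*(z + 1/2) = z^4/4 + z^3/2 - z^2/16 - z/8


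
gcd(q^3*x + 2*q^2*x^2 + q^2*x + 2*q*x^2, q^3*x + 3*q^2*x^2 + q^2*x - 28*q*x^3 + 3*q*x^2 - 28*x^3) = q*x + x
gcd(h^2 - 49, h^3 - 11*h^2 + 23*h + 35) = h - 7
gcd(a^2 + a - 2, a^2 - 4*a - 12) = a + 2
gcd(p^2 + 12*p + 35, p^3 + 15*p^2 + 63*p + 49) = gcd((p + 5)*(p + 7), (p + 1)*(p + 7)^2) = p + 7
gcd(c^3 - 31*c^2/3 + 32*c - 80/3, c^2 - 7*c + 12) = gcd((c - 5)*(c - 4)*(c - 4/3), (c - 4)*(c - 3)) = c - 4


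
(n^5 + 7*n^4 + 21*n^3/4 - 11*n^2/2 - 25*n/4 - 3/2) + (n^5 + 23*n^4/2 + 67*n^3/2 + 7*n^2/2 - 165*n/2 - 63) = 2*n^5 + 37*n^4/2 + 155*n^3/4 - 2*n^2 - 355*n/4 - 129/2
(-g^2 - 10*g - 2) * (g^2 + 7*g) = -g^4 - 17*g^3 - 72*g^2 - 14*g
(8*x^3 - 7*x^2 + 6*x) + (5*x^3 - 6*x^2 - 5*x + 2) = 13*x^3 - 13*x^2 + x + 2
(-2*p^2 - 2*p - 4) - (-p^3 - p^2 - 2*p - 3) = p^3 - p^2 - 1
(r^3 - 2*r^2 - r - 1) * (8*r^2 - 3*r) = 8*r^5 - 19*r^4 - 2*r^3 - 5*r^2 + 3*r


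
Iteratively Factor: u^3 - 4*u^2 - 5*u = (u + 1)*(u^2 - 5*u) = u*(u + 1)*(u - 5)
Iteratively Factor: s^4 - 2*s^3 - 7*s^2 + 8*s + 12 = (s - 2)*(s^3 - 7*s - 6) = (s - 2)*(s + 1)*(s^2 - s - 6) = (s - 2)*(s + 1)*(s + 2)*(s - 3)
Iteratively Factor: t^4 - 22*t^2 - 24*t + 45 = (t + 3)*(t^3 - 3*t^2 - 13*t + 15) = (t + 3)^2*(t^2 - 6*t + 5) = (t - 5)*(t + 3)^2*(t - 1)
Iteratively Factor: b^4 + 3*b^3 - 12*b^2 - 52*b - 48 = (b - 4)*(b^3 + 7*b^2 + 16*b + 12) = (b - 4)*(b + 2)*(b^2 + 5*b + 6) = (b - 4)*(b + 2)^2*(b + 3)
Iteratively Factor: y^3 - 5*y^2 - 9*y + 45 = (y + 3)*(y^2 - 8*y + 15) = (y - 5)*(y + 3)*(y - 3)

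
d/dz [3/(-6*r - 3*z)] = (2*r + z)^(-2)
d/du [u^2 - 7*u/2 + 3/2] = 2*u - 7/2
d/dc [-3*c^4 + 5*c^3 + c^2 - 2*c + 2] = -12*c^3 + 15*c^2 + 2*c - 2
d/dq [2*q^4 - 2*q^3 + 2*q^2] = 2*q*(4*q^2 - 3*q + 2)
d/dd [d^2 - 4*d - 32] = 2*d - 4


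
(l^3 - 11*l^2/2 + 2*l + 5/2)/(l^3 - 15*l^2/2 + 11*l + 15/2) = (l - 1)/(l - 3)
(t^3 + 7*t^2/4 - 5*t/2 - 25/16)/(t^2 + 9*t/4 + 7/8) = (8*t^2 + 10*t - 25)/(2*(4*t + 7))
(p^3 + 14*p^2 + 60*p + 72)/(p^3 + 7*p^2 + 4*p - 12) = (p + 6)/(p - 1)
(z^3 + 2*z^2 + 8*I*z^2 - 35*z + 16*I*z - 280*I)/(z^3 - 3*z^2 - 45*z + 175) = (z + 8*I)/(z - 5)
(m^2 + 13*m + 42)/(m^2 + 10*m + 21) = (m + 6)/(m + 3)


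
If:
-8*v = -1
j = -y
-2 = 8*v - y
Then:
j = -3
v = 1/8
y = 3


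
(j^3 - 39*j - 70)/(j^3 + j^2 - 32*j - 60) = (j - 7)/(j - 6)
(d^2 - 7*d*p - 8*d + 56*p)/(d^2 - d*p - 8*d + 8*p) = (-d + 7*p)/(-d + p)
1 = 1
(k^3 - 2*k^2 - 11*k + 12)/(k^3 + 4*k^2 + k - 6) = (k - 4)/(k + 2)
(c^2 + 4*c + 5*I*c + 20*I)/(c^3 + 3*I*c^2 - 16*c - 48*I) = (c + 5*I)/(c^2 + c*(-4 + 3*I) - 12*I)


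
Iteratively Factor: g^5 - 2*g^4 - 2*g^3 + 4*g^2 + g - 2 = (g + 1)*(g^4 - 3*g^3 + g^2 + 3*g - 2) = (g + 1)^2*(g^3 - 4*g^2 + 5*g - 2) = (g - 2)*(g + 1)^2*(g^2 - 2*g + 1) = (g - 2)*(g - 1)*(g + 1)^2*(g - 1)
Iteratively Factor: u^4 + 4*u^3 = (u)*(u^3 + 4*u^2) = u*(u + 4)*(u^2) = u^2*(u + 4)*(u)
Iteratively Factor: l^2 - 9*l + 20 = (l - 4)*(l - 5)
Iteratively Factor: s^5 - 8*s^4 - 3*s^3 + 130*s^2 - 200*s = (s + 4)*(s^4 - 12*s^3 + 45*s^2 - 50*s) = s*(s + 4)*(s^3 - 12*s^2 + 45*s - 50) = s*(s - 5)*(s + 4)*(s^2 - 7*s + 10) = s*(s - 5)^2*(s + 4)*(s - 2)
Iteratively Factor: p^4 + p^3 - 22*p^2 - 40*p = (p + 2)*(p^3 - p^2 - 20*p) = (p + 2)*(p + 4)*(p^2 - 5*p) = p*(p + 2)*(p + 4)*(p - 5)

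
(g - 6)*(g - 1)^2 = g^3 - 8*g^2 + 13*g - 6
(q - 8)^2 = q^2 - 16*q + 64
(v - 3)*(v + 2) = v^2 - v - 6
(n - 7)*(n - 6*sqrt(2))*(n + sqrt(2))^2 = n^4 - 7*n^3 - 4*sqrt(2)*n^3 - 22*n^2 + 28*sqrt(2)*n^2 - 12*sqrt(2)*n + 154*n + 84*sqrt(2)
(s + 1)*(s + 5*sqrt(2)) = s^2 + s + 5*sqrt(2)*s + 5*sqrt(2)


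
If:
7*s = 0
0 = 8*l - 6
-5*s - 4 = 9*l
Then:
No Solution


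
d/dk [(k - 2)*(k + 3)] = 2*k + 1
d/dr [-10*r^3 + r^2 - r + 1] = -30*r^2 + 2*r - 1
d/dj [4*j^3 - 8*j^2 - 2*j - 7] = 12*j^2 - 16*j - 2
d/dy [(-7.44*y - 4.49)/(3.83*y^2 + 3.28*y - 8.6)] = (28.4952*y^2 + 34.3934*y + 78.7112)/(14.6689*y^4 + 25.1248*y^3 - 55.1176*y^2 - 56.416*y + 73.96)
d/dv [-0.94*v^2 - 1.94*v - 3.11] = -1.88*v - 1.94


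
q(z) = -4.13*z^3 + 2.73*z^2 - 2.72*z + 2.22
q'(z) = -12.39*z^2 + 5.46*z - 2.72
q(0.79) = -0.26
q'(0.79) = -6.14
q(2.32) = -40.97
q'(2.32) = -56.74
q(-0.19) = 2.86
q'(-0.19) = -4.20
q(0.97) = -1.62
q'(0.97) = -9.08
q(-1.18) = 16.02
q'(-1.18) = -26.41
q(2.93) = -86.20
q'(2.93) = -93.09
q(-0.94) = 10.62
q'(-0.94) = -18.80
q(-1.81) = 40.58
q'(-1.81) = -53.19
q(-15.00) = 14596.02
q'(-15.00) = -2872.37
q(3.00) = -92.88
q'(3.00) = -97.85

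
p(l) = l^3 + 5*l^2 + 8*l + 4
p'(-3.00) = 5.00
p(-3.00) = -2.00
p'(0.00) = 8.00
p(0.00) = 4.00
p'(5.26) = 143.60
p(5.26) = 329.95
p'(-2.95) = 4.61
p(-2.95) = -1.76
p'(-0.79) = 1.97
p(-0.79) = 0.31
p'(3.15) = 69.27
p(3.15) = 110.07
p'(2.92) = 62.78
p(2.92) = 94.89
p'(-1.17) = 0.41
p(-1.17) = -0.12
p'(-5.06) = 34.21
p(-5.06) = -38.02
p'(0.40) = 12.48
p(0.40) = 8.06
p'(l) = 3*l^2 + 10*l + 8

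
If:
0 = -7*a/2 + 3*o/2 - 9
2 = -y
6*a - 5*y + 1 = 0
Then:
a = -11/6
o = 31/18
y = -2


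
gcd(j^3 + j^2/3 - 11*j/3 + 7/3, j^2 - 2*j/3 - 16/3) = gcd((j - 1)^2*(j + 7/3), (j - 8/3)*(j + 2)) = 1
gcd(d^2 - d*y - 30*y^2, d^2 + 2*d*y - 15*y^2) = d + 5*y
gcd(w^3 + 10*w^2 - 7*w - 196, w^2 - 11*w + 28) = w - 4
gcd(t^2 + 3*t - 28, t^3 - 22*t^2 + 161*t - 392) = 1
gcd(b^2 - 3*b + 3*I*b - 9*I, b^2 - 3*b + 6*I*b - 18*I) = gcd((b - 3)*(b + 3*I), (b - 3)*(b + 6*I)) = b - 3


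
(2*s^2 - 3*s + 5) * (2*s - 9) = 4*s^3 - 24*s^2 + 37*s - 45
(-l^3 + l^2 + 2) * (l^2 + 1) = -l^5 + l^4 - l^3 + 3*l^2 + 2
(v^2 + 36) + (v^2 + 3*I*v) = 2*v^2 + 3*I*v + 36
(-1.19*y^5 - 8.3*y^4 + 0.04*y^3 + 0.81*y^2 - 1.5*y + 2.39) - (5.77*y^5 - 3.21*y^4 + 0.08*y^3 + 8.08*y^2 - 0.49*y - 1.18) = -6.96*y^5 - 5.09*y^4 - 0.04*y^3 - 7.27*y^2 - 1.01*y + 3.57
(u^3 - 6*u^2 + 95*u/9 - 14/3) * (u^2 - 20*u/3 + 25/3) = u^5 - 38*u^4/3 + 530*u^3/9 - 3376*u^2/27 + 3215*u/27 - 350/9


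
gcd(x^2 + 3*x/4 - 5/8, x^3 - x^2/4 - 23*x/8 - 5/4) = x + 5/4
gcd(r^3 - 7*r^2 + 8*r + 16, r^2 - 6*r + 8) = r - 4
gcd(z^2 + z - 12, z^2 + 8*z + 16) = z + 4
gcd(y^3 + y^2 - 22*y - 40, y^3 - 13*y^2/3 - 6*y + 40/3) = y^2 - 3*y - 10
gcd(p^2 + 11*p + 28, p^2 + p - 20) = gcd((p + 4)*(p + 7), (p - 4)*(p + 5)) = 1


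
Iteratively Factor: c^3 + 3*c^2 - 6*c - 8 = (c + 1)*(c^2 + 2*c - 8) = (c + 1)*(c + 4)*(c - 2)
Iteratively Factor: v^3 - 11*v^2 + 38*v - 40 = (v - 4)*(v^2 - 7*v + 10) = (v - 5)*(v - 4)*(v - 2)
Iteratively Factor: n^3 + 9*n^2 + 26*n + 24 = (n + 4)*(n^2 + 5*n + 6) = (n + 2)*(n + 4)*(n + 3)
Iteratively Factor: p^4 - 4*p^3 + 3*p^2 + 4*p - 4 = (p - 1)*(p^3 - 3*p^2 + 4) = (p - 2)*(p - 1)*(p^2 - p - 2) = (p - 2)*(p - 1)*(p + 1)*(p - 2)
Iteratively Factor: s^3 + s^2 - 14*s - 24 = (s + 3)*(s^2 - 2*s - 8) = (s + 2)*(s + 3)*(s - 4)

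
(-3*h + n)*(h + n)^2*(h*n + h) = -3*h^4*n - 3*h^4 - 5*h^3*n^2 - 5*h^3*n - h^2*n^3 - h^2*n^2 + h*n^4 + h*n^3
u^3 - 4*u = u*(u - 2)*(u + 2)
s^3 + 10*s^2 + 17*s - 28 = (s - 1)*(s + 4)*(s + 7)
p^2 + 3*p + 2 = (p + 1)*(p + 2)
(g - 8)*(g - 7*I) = g^2 - 8*g - 7*I*g + 56*I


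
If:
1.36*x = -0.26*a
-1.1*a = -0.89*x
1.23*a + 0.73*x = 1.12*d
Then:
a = 0.00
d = 0.00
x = 0.00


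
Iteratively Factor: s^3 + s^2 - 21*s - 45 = (s - 5)*(s^2 + 6*s + 9) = (s - 5)*(s + 3)*(s + 3)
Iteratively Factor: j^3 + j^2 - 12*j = (j)*(j^2 + j - 12) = j*(j - 3)*(j + 4)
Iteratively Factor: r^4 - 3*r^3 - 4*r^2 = (r + 1)*(r^3 - 4*r^2) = r*(r + 1)*(r^2 - 4*r) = r*(r - 4)*(r + 1)*(r)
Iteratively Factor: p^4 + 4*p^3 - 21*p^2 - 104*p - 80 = (p - 5)*(p^3 + 9*p^2 + 24*p + 16) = (p - 5)*(p + 4)*(p^2 + 5*p + 4) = (p - 5)*(p + 4)^2*(p + 1)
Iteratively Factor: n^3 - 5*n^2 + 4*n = (n - 4)*(n^2 - n) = (n - 4)*(n - 1)*(n)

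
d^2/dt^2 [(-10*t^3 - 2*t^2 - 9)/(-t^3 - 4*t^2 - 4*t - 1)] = 2*(-38*t^6 - 120*t^5 - 30*t^4 + 362*t^3 + 636*t^2 + 435*t + 110)/(t^9 + 12*t^8 + 60*t^7 + 163*t^6 + 264*t^5 + 264*t^4 + 163*t^3 + 60*t^2 + 12*t + 1)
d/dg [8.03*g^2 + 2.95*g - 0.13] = 16.06*g + 2.95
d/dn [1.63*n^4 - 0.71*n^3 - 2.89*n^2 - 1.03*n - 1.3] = 6.52*n^3 - 2.13*n^2 - 5.78*n - 1.03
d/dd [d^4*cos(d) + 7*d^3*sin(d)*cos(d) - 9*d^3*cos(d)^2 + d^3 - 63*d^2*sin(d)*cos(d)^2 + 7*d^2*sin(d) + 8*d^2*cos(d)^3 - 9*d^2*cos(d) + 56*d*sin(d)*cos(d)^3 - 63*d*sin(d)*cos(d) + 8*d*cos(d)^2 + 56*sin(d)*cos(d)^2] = -d^4*sin(d) + 9*d^3*sin(2*d) + 4*d^3*cos(d) + 7*d^3*cos(2*d) + 3*d^2*sin(d) + 21*d^2*sin(2*d)/2 - 6*d^2*sin(3*d) - 35*d^2*cos(d)/4 - 27*d^2*cos(2*d)/2 - 189*d^2*cos(3*d)/4 - 21*d^2/2 - 35*d*sin(d)/2 - 8*d*sin(2*d) - 63*d*sin(3*d)/2 - 6*d*cos(d) + 56*d*cos(2*d)^2 - 35*d*cos(2*d) + 4*d*cos(3*d) - 28*d - 35*sin(2*d)/2 + 7*sin(4*d) + 14*cos(d) + 4*cos(2*d) + 42*cos(3*d) + 4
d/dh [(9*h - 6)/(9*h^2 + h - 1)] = 3*(-27*h^2 + 36*h - 1)/(81*h^4 + 18*h^3 - 17*h^2 - 2*h + 1)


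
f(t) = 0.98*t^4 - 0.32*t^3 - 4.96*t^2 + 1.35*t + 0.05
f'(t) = 3.92*t^3 - 0.96*t^2 - 9.92*t + 1.35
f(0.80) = -1.81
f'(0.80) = -5.19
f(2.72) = 14.23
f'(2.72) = 46.15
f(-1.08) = -5.46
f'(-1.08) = 6.01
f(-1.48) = -7.07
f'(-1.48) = 1.22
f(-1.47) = -7.06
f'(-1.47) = 1.41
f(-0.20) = -0.41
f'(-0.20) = 3.26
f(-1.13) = -5.75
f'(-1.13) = 5.68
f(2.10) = -2.89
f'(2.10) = 12.59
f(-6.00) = 1152.59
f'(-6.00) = -820.41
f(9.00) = 5806.94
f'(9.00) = 2691.99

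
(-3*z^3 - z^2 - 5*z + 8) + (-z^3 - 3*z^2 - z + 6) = -4*z^3 - 4*z^2 - 6*z + 14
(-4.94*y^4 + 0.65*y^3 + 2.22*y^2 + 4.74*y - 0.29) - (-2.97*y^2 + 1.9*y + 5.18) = -4.94*y^4 + 0.65*y^3 + 5.19*y^2 + 2.84*y - 5.47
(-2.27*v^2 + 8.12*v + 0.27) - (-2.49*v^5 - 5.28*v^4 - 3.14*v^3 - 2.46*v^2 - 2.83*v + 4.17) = 2.49*v^5 + 5.28*v^4 + 3.14*v^3 + 0.19*v^2 + 10.95*v - 3.9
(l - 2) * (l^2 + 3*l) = l^3 + l^2 - 6*l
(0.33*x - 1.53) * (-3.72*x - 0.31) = -1.2276*x^2 + 5.5893*x + 0.4743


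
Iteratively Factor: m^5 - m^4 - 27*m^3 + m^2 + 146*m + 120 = (m + 1)*(m^4 - 2*m^3 - 25*m^2 + 26*m + 120) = (m - 3)*(m + 1)*(m^3 + m^2 - 22*m - 40) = (m - 3)*(m + 1)*(m + 2)*(m^2 - m - 20) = (m - 3)*(m + 1)*(m + 2)*(m + 4)*(m - 5)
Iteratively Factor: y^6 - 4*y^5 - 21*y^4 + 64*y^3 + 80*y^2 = (y - 5)*(y^5 + y^4 - 16*y^3 - 16*y^2) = (y - 5)*(y + 1)*(y^4 - 16*y^2) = (y - 5)*(y + 1)*(y + 4)*(y^3 - 4*y^2) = y*(y - 5)*(y + 1)*(y + 4)*(y^2 - 4*y) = y*(y - 5)*(y - 4)*(y + 1)*(y + 4)*(y)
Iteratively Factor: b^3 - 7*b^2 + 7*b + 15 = (b + 1)*(b^2 - 8*b + 15) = (b - 3)*(b + 1)*(b - 5)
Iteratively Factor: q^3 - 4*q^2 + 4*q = (q - 2)*(q^2 - 2*q) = (q - 2)^2*(q)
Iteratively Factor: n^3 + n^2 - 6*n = (n)*(n^2 + n - 6) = n*(n - 2)*(n + 3)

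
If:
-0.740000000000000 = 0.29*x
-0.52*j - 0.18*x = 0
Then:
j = 0.88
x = -2.55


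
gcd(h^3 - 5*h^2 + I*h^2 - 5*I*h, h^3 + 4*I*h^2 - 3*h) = h^2 + I*h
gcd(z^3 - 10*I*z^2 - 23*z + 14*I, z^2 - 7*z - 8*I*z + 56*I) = 1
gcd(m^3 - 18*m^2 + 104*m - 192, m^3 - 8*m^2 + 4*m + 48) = m^2 - 10*m + 24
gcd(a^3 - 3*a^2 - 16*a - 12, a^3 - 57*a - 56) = a + 1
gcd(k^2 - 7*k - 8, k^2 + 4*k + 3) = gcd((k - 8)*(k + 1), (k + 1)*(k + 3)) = k + 1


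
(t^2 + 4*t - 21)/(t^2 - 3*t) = (t + 7)/t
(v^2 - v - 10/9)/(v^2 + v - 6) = (v^2 - v - 10/9)/(v^2 + v - 6)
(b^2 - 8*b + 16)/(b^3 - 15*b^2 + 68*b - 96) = (b - 4)/(b^2 - 11*b + 24)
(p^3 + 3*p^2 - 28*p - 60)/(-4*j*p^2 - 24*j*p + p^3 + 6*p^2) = (p^2 - 3*p - 10)/(p*(-4*j + p))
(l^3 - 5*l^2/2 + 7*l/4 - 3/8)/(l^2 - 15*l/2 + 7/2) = (l^2 - 2*l + 3/4)/(l - 7)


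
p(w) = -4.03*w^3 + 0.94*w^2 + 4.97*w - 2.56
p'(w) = -12.09*w^2 + 1.88*w + 4.97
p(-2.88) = 87.19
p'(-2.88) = -100.72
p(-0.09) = -3.00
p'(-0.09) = 4.70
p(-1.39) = 3.17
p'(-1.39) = -21.00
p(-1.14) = -1.03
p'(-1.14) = -12.89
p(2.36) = -38.57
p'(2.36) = -57.93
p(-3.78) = 209.75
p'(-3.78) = -174.88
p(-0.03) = -2.71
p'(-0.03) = 4.90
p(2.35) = -37.99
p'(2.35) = -57.38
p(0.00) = -2.56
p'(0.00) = 4.97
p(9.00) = -2819.56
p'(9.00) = -957.40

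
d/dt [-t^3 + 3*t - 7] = 3 - 3*t^2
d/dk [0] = 0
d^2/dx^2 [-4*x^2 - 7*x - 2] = -8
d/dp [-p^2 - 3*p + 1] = -2*p - 3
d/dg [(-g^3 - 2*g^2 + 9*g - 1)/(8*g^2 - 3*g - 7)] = (-8*g^4 + 6*g^3 - 45*g^2 + 44*g - 66)/(64*g^4 - 48*g^3 - 103*g^2 + 42*g + 49)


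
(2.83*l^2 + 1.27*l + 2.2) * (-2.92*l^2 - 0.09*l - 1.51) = -8.2636*l^4 - 3.9631*l^3 - 10.8116*l^2 - 2.1157*l - 3.322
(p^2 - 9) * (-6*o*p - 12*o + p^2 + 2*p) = -6*o*p^3 - 12*o*p^2 + 54*o*p + 108*o + p^4 + 2*p^3 - 9*p^2 - 18*p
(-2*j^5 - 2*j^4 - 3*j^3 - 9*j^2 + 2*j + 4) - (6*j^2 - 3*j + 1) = -2*j^5 - 2*j^4 - 3*j^3 - 15*j^2 + 5*j + 3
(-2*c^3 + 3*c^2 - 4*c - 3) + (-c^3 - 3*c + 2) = -3*c^3 + 3*c^2 - 7*c - 1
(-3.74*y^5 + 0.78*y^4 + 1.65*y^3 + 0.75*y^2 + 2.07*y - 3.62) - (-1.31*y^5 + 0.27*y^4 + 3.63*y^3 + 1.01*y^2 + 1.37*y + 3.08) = -2.43*y^5 + 0.51*y^4 - 1.98*y^3 - 0.26*y^2 + 0.7*y - 6.7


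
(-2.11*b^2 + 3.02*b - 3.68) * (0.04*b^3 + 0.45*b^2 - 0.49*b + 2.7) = -0.0844*b^5 - 0.8287*b^4 + 2.2457*b^3 - 8.8328*b^2 + 9.9572*b - 9.936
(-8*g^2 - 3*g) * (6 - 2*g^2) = 16*g^4 + 6*g^3 - 48*g^2 - 18*g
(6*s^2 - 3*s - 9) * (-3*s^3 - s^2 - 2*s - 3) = -18*s^5 + 3*s^4 + 18*s^3 - 3*s^2 + 27*s + 27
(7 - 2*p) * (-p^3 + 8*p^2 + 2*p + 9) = 2*p^4 - 23*p^3 + 52*p^2 - 4*p + 63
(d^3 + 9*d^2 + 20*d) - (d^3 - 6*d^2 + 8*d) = 15*d^2 + 12*d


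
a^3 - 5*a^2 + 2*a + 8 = (a - 4)*(a - 2)*(a + 1)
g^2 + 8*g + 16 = (g + 4)^2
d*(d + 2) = d^2 + 2*d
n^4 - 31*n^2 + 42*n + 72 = (n - 4)*(n - 3)*(n + 1)*(n + 6)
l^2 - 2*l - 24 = (l - 6)*(l + 4)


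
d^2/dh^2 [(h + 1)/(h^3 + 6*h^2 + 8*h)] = 2*(3*h^5 + 24*h^4 + 76*h^3 + 132*h^2 + 144*h + 64)/(h^3*(h^6 + 18*h^5 + 132*h^4 + 504*h^3 + 1056*h^2 + 1152*h + 512))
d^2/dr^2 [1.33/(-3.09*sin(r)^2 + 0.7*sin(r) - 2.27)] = (50.795892*sin(r)^4 - 8.63037*sin(r)^3 - 112.858214*sin(r)^2 + 19.37411*sin(r) + 17.354638)/(3.09*sin(r)^2 - 0.7*sin(r) + 2.27)^3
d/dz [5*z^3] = 15*z^2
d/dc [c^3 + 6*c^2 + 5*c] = 3*c^2 + 12*c + 5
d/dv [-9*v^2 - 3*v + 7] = -18*v - 3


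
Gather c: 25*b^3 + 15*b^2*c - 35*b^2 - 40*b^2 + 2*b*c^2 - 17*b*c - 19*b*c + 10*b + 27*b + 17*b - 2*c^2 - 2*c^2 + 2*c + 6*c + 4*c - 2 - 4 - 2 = 25*b^3 - 75*b^2 + 54*b + c^2*(2*b - 4) + c*(15*b^2 - 36*b + 12) - 8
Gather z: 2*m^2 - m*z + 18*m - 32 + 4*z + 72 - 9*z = 2*m^2 + 18*m + z*(-m - 5) + 40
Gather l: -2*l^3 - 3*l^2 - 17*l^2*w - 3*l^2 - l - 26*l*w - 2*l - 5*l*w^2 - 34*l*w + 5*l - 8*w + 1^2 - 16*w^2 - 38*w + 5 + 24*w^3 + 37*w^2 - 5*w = -2*l^3 + l^2*(-17*w - 6) + l*(-5*w^2 - 60*w + 2) + 24*w^3 + 21*w^2 - 51*w + 6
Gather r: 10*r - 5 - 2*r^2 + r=-2*r^2 + 11*r - 5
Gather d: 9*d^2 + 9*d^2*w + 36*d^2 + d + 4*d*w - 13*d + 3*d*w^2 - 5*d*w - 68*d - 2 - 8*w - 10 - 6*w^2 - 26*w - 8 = d^2*(9*w + 45) + d*(3*w^2 - w - 80) - 6*w^2 - 34*w - 20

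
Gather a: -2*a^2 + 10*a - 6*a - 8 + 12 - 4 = -2*a^2 + 4*a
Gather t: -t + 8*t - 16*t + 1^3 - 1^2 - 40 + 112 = 72 - 9*t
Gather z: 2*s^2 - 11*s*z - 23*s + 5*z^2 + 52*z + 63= 2*s^2 - 23*s + 5*z^2 + z*(52 - 11*s) + 63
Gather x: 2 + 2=4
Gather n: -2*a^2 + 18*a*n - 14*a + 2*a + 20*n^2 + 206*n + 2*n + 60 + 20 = -2*a^2 - 12*a + 20*n^2 + n*(18*a + 208) + 80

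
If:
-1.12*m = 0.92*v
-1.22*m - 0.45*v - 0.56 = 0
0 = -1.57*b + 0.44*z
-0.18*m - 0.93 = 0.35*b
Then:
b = -2.23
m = -0.83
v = 1.01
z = -7.95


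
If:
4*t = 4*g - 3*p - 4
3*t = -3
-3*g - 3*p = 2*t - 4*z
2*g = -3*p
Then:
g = 0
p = 0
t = -1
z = -1/2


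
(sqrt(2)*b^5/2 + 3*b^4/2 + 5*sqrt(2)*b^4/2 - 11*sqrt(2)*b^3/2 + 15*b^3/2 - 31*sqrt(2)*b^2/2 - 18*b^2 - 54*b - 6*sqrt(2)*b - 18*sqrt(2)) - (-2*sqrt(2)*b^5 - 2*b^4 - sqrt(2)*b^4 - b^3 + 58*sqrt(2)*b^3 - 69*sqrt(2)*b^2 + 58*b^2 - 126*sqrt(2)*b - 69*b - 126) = 5*sqrt(2)*b^5/2 + 7*b^4/2 + 7*sqrt(2)*b^4/2 - 127*sqrt(2)*b^3/2 + 17*b^3/2 - 76*b^2 + 107*sqrt(2)*b^2/2 + 15*b + 120*sqrt(2)*b - 18*sqrt(2) + 126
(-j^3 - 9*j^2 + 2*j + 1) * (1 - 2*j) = 2*j^4 + 17*j^3 - 13*j^2 + 1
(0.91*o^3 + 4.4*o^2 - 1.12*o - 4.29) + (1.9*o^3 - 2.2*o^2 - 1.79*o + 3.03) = 2.81*o^3 + 2.2*o^2 - 2.91*o - 1.26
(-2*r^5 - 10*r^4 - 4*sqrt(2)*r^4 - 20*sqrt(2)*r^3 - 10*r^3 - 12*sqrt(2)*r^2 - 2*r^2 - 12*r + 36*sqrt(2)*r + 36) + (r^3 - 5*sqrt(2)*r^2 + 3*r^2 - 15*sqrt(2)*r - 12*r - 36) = -2*r^5 - 10*r^4 - 4*sqrt(2)*r^4 - 20*sqrt(2)*r^3 - 9*r^3 - 17*sqrt(2)*r^2 + r^2 - 24*r + 21*sqrt(2)*r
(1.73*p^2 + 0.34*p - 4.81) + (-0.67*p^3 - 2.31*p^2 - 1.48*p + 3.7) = -0.67*p^3 - 0.58*p^2 - 1.14*p - 1.11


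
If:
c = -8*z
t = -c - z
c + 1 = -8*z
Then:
No Solution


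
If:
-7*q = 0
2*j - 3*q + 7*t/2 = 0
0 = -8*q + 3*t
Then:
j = 0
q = 0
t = 0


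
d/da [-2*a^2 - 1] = -4*a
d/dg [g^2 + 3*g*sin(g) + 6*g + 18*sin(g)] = 3*g*cos(g) + 2*g + 3*sin(g) + 18*cos(g) + 6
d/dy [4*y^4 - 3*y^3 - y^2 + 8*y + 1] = 16*y^3 - 9*y^2 - 2*y + 8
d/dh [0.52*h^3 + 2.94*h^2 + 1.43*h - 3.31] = 1.56*h^2 + 5.88*h + 1.43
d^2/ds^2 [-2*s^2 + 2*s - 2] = -4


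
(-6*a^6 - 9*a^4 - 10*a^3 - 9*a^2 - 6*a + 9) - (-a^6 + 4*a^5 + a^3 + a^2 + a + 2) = -5*a^6 - 4*a^5 - 9*a^4 - 11*a^3 - 10*a^2 - 7*a + 7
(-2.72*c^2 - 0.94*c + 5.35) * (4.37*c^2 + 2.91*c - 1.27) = -11.8864*c^4 - 12.023*c^3 + 24.0985*c^2 + 16.7623*c - 6.7945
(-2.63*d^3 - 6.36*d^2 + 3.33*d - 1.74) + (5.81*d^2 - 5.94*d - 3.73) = -2.63*d^3 - 0.550000000000001*d^2 - 2.61*d - 5.47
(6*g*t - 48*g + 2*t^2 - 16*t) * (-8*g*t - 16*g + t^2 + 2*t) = -48*g^2*t^2 + 288*g^2*t + 768*g^2 - 10*g*t^3 + 60*g*t^2 + 160*g*t + 2*t^4 - 12*t^3 - 32*t^2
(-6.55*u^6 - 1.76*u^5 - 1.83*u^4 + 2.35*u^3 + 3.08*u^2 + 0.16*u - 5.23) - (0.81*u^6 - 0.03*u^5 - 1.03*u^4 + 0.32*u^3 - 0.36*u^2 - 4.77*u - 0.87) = -7.36*u^6 - 1.73*u^5 - 0.8*u^4 + 2.03*u^3 + 3.44*u^2 + 4.93*u - 4.36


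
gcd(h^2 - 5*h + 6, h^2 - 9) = h - 3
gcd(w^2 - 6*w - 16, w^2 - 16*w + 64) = w - 8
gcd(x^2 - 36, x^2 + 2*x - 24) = x + 6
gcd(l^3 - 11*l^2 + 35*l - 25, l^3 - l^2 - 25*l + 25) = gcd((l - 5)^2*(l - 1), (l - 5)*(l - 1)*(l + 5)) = l^2 - 6*l + 5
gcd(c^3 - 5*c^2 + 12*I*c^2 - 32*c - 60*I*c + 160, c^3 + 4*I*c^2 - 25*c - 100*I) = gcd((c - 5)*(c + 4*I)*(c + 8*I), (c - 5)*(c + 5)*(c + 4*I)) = c^2 + c*(-5 + 4*I) - 20*I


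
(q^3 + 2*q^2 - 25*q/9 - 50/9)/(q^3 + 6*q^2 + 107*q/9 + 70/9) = (3*q - 5)/(3*q + 7)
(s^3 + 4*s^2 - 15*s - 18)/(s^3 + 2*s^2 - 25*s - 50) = (s^3 + 4*s^2 - 15*s - 18)/(s^3 + 2*s^2 - 25*s - 50)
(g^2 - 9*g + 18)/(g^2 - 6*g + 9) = (g - 6)/(g - 3)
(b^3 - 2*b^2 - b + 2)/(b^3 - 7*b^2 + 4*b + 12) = (b - 1)/(b - 6)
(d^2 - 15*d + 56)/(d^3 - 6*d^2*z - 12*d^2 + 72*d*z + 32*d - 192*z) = (7 - d)/(-d^2 + 6*d*z + 4*d - 24*z)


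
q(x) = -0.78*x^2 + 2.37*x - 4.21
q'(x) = 2.37 - 1.56*x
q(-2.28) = -13.67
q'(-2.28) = 5.93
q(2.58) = -3.29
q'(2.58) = -1.65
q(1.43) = -2.42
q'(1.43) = 0.14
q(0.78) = -2.84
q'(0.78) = 1.15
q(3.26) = -4.77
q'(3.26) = -2.72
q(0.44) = -3.32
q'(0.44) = 1.68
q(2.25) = -2.83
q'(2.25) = -1.14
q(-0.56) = -5.78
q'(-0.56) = 3.24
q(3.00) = -4.12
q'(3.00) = -2.31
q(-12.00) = -144.97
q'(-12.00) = 21.09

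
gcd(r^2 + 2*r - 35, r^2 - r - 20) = r - 5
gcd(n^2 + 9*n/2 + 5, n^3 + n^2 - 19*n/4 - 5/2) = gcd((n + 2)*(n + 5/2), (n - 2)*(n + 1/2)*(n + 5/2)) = n + 5/2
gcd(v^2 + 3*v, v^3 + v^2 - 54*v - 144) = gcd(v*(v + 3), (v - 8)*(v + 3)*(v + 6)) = v + 3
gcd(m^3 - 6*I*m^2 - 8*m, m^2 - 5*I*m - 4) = m - 4*I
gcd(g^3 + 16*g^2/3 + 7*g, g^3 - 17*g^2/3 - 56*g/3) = g^2 + 7*g/3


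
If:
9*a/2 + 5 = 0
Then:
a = -10/9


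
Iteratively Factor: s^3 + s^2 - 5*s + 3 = (s + 3)*(s^2 - 2*s + 1) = (s - 1)*(s + 3)*(s - 1)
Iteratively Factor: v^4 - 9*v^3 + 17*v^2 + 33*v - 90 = (v + 2)*(v^3 - 11*v^2 + 39*v - 45) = (v - 5)*(v + 2)*(v^2 - 6*v + 9) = (v - 5)*(v - 3)*(v + 2)*(v - 3)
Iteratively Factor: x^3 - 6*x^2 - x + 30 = (x + 2)*(x^2 - 8*x + 15) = (x - 3)*(x + 2)*(x - 5)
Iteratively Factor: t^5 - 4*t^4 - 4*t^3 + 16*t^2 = (t - 2)*(t^4 - 2*t^3 - 8*t^2) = t*(t - 2)*(t^3 - 2*t^2 - 8*t) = t^2*(t - 2)*(t^2 - 2*t - 8) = t^2*(t - 2)*(t + 2)*(t - 4)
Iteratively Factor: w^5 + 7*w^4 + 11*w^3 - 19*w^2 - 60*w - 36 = (w + 3)*(w^4 + 4*w^3 - w^2 - 16*w - 12) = (w + 3)^2*(w^3 + w^2 - 4*w - 4) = (w + 1)*(w + 3)^2*(w^2 - 4) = (w - 2)*(w + 1)*(w + 3)^2*(w + 2)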